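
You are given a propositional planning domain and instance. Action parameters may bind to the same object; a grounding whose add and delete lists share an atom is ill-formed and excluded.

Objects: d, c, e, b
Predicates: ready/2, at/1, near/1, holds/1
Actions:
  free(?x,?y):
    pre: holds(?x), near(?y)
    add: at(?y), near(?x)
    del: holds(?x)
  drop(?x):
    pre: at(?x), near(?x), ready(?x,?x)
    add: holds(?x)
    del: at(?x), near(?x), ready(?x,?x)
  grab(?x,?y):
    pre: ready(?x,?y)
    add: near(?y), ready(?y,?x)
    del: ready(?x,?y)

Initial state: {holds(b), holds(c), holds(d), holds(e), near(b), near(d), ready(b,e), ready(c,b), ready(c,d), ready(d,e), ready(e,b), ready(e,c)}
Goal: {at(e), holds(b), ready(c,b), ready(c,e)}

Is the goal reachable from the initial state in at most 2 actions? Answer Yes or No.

No

1. free(e,d)  →  {at(d), holds(b), holds(c), holds(d), near(b), near(d), near(e), ready(b,e), ready(c,b), ready(c,d), ready(d,e), ready(e,b), ready(e,c)}
2. free(d,e)  →  {at(d), at(e), holds(b), holds(c), near(b), near(d), near(e), ready(b,e), ready(c,b), ready(c,d), ready(d,e), ready(e,b), ready(e,c)}
3. grab(e,c)  →  {at(d), at(e), holds(b), holds(c), near(b), near(c), near(d), near(e), ready(b,e), ready(c,b), ready(c,d), ready(c,e), ready(d,e), ready(e,b)}
optimal plan length = 3; 3 > 2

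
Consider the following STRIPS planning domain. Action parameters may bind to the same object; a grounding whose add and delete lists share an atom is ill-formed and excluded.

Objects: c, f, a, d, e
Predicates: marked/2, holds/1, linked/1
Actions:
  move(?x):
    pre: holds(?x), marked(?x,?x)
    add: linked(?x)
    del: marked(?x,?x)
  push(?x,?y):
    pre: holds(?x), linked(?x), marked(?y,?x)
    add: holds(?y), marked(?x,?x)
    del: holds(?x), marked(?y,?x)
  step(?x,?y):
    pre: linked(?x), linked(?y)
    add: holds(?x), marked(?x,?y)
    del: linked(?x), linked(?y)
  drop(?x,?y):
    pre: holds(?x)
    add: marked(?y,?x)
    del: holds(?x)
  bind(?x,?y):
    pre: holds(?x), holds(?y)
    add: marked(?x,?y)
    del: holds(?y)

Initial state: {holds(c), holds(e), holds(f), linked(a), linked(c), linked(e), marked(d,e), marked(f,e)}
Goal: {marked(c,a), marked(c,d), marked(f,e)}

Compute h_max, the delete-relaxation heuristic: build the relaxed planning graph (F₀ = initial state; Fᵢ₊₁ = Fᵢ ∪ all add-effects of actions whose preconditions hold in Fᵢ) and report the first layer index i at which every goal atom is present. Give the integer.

F0 = init (8 atoms)
F1 = F0 ∪ {holds(a), holds(d), marked(a,a), marked(a,c), marked(a,e), marked(a,f), marked(c,a), marked(c,c), marked(c,e), marked(c,f), marked(d,c), marked(d,f), marked(e,a), marked(e,c), marked(e,e), marked(e,f), marked(f,c), marked(f,f)}  (26 atoms)
F2 = F1 ∪ {linked(f), marked(a,d), marked(c,d), marked(d,a), marked(d,d), marked(e,d), marked(f,a), marked(f,d)}  (34 atoms)
goal ⊆ F2  ⇒  h_max = 2

2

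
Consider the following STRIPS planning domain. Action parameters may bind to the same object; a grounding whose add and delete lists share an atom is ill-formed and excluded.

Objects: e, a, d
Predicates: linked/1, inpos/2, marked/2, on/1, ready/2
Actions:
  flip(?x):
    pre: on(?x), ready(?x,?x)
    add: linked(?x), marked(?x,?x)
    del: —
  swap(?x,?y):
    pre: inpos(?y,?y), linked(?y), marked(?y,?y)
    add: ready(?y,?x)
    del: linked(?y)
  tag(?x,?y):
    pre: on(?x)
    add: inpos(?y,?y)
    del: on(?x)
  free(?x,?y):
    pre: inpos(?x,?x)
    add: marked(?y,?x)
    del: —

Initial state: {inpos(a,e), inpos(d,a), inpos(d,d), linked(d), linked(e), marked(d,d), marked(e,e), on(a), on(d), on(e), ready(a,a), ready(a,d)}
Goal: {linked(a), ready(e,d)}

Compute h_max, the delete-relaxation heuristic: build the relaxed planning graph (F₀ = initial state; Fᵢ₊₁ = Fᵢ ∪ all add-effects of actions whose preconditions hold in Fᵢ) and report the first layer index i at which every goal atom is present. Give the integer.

F0 = init (12 atoms)
F1 = F0 ∪ {inpos(a,a), inpos(e,e), linked(a), marked(a,a), marked(a,d), marked(e,d), ready(d,a), ready(d,d), ready(d,e)}  (21 atoms)
F2 = F1 ∪ {marked(a,e), marked(d,a), marked(d,e), marked(e,a), ready(a,e), ready(e,a), ready(e,d), ready(e,e)}  (29 atoms)
goal ⊆ F2  ⇒  h_max = 2

2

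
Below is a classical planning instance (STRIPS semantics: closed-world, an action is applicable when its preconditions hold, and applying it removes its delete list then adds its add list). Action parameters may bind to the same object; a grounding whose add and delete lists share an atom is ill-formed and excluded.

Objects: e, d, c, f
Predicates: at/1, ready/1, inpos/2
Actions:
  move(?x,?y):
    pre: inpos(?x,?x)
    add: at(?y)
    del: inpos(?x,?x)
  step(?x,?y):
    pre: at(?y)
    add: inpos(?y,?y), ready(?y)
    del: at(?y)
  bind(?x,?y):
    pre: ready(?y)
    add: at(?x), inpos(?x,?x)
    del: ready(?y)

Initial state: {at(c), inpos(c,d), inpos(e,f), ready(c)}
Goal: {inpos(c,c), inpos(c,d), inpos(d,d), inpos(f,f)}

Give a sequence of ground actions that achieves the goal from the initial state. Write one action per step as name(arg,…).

bind(d,c); step(e,c); bind(f,c)

1. bind(d,c)  →  {at(c), at(d), inpos(c,d), inpos(d,d), inpos(e,f)}
2. step(e,c)  →  {at(d), inpos(c,c), inpos(c,d), inpos(d,d), inpos(e,f), ready(c)}
3. bind(f,c)  →  {at(d), at(f), inpos(c,c), inpos(c,d), inpos(d,d), inpos(e,f), inpos(f,f)}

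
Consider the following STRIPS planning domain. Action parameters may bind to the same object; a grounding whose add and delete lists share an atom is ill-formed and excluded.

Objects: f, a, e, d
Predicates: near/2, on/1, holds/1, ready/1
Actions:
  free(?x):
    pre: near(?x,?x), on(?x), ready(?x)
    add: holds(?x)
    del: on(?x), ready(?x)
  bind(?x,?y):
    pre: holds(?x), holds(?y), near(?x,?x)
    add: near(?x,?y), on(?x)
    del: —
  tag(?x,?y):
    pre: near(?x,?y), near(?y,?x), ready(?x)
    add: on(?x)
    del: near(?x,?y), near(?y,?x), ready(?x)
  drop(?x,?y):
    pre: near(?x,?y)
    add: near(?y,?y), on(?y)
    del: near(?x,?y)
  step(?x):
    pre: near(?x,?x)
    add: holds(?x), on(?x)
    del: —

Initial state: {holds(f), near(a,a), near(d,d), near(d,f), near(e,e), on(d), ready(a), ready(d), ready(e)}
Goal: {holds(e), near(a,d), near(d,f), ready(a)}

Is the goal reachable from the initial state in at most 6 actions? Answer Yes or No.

1. free(d)  →  {holds(d), holds(f), near(a,a), near(d,d), near(d,f), near(e,e), ready(a), ready(e)}
2. step(a)  →  {holds(a), holds(d), holds(f), near(a,a), near(d,d), near(d,f), near(e,e), on(a), ready(a), ready(e)}
3. bind(a,d)  →  {holds(a), holds(d), holds(f), near(a,a), near(a,d), near(d,d), near(d,f), near(e,e), on(a), ready(a), ready(e)}
4. step(e)  →  {holds(a), holds(d), holds(e), holds(f), near(a,a), near(a,d), near(d,d), near(d,f), near(e,e), on(a), on(e), ready(a), ready(e)}
optimal plan length = 4; 4 ≤ 6

Yes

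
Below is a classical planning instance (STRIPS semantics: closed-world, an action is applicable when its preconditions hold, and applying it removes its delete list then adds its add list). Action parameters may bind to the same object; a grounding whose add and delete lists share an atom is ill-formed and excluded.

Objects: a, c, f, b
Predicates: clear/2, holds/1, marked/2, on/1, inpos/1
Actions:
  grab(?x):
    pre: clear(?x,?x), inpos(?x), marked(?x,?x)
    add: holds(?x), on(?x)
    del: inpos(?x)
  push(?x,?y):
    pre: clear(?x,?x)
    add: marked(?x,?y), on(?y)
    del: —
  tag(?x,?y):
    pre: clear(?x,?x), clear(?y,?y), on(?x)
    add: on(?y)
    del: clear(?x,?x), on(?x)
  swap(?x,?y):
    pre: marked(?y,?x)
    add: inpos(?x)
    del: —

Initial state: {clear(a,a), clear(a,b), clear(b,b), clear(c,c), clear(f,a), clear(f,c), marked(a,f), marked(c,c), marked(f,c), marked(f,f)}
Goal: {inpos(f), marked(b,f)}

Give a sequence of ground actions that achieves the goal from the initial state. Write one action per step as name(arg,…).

push(b,f); swap(f,a)

1. push(b,f)  →  {clear(a,a), clear(a,b), clear(b,b), clear(c,c), clear(f,a), clear(f,c), marked(a,f), marked(b,f), marked(c,c), marked(f,c), marked(f,f), on(f)}
2. swap(f,a)  →  {clear(a,a), clear(a,b), clear(b,b), clear(c,c), clear(f,a), clear(f,c), inpos(f), marked(a,f), marked(b,f), marked(c,c), marked(f,c), marked(f,f), on(f)}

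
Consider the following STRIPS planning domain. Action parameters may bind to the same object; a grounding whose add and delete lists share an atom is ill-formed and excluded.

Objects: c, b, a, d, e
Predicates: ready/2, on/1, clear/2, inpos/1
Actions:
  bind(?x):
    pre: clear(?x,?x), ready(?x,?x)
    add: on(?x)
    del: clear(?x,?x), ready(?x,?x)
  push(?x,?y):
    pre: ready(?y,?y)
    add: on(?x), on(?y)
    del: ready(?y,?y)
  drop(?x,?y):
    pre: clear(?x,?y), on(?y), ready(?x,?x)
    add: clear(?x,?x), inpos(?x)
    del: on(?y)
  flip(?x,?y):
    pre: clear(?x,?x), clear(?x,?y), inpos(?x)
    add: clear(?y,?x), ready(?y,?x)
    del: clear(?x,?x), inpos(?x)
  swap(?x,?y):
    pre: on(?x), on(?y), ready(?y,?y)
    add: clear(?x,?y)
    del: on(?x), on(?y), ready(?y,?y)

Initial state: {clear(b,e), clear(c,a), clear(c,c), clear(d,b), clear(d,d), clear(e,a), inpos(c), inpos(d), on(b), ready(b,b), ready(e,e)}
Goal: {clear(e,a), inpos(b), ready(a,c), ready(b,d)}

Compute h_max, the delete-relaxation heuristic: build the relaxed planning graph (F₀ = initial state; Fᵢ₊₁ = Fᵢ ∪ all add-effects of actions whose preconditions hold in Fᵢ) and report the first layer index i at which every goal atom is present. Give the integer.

2

F0 = init (11 atoms)
F1 = F0 ∪ {clear(a,c), clear(b,b), clear(b,d), on(a), on(c), on(d), on(e), ready(a,c), ready(b,d)}  (20 atoms)
F2 = F1 ∪ {clear(a,b), clear(a,e), clear(c,b), clear(c,e), clear(d,e), clear(e,b), clear(e,e), inpos(b), inpos(e)}  (29 atoms)
goal ⊆ F2  ⇒  h_max = 2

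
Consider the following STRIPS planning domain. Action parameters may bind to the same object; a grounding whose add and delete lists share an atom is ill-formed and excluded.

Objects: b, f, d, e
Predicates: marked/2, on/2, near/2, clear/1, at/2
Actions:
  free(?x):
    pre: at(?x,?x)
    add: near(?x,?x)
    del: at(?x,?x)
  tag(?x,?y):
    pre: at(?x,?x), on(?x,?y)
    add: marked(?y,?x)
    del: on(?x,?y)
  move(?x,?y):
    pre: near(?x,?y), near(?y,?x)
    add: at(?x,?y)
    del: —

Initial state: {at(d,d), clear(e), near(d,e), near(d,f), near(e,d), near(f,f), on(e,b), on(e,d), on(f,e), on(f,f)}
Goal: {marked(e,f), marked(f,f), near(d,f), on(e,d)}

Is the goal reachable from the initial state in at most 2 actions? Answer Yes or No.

1. move(f,f)  →  {at(d,d), at(f,f), clear(e), near(d,e), near(d,f), near(e,d), near(f,f), on(e,b), on(e,d), on(f,e), on(f,f)}
2. tag(f,f)  →  {at(d,d), at(f,f), clear(e), marked(f,f), near(d,e), near(d,f), near(e,d), near(f,f), on(e,b), on(e,d), on(f,e)}
3. tag(f,e)  →  {at(d,d), at(f,f), clear(e), marked(e,f), marked(f,f), near(d,e), near(d,f), near(e,d), near(f,f), on(e,b), on(e,d)}
optimal plan length = 3; 3 > 2

No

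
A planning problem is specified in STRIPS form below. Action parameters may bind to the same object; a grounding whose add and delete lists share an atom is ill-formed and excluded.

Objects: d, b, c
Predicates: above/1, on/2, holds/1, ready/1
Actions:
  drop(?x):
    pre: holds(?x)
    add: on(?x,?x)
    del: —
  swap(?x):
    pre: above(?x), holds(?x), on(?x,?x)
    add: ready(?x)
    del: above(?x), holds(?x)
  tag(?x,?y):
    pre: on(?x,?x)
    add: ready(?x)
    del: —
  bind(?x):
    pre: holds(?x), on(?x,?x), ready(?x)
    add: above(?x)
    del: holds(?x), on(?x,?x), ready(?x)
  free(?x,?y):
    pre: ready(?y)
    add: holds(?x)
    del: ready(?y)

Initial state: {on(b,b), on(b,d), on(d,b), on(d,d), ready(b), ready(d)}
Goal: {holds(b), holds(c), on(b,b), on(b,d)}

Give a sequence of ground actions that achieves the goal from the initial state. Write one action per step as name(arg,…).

free(b,d); free(c,b)

1. free(b,d)  →  {holds(b), on(b,b), on(b,d), on(d,b), on(d,d), ready(b)}
2. free(c,b)  →  {holds(b), holds(c), on(b,b), on(b,d), on(d,b), on(d,d)}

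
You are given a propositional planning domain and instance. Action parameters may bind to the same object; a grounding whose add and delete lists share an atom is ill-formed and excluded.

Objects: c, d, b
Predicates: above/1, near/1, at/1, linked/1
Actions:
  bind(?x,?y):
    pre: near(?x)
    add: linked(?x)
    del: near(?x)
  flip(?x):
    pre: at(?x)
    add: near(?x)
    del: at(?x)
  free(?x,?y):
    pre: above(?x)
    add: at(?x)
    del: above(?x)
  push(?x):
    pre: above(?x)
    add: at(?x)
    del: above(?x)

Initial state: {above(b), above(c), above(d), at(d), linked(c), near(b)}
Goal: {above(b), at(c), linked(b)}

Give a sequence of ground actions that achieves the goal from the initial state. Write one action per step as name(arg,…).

bind(b,c); free(c,c)

1. bind(b,c)  →  {above(b), above(c), above(d), at(d), linked(b), linked(c)}
2. free(c,c)  →  {above(b), above(d), at(c), at(d), linked(b), linked(c)}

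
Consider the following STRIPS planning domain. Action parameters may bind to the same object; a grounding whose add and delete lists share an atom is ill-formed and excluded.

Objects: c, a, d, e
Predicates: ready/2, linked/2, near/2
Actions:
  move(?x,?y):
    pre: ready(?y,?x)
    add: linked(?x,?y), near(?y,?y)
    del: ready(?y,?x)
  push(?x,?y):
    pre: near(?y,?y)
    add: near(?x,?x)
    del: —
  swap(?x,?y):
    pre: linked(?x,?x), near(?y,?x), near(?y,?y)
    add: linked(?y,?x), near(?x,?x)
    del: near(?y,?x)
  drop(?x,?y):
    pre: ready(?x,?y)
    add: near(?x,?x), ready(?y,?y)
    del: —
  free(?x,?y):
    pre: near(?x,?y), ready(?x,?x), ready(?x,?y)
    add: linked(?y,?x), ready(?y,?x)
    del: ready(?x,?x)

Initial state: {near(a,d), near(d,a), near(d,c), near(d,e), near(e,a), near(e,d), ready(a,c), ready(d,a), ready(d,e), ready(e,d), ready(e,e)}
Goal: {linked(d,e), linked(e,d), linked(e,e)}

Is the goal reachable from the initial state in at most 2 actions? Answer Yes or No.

No

1. move(d,e)  →  {linked(d,e), near(a,d), near(d,a), near(d,c), near(d,e), near(e,a), near(e,d), near(e,e), ready(a,c), ready(d,a), ready(d,e), ready(e,e)}
2. move(e,d)  →  {linked(d,e), linked(e,d), near(a,d), near(d,a), near(d,c), near(d,d), near(d,e), near(e,a), near(e,d), near(e,e), ready(a,c), ready(d,a), ready(e,e)}
3. move(e,e)  →  {linked(d,e), linked(e,d), linked(e,e), near(a,d), near(d,a), near(d,c), near(d,d), near(d,e), near(e,a), near(e,d), near(e,e), ready(a,c), ready(d,a)}
optimal plan length = 3; 3 > 2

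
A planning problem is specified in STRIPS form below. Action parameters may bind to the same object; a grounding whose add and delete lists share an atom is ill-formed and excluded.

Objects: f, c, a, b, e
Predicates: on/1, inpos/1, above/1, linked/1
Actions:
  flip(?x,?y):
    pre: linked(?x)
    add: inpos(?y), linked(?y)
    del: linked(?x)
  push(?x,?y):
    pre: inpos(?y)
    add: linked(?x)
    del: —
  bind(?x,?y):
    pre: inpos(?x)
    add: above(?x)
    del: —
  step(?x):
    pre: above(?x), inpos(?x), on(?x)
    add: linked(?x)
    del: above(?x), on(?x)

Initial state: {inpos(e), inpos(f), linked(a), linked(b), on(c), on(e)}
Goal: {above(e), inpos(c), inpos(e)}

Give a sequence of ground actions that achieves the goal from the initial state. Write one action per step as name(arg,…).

1. flip(a,c)  →  {inpos(c), inpos(e), inpos(f), linked(b), linked(c), on(c), on(e)}
2. bind(e,f)  →  {above(e), inpos(c), inpos(e), inpos(f), linked(b), linked(c), on(c), on(e)}

flip(a,c); bind(e,f)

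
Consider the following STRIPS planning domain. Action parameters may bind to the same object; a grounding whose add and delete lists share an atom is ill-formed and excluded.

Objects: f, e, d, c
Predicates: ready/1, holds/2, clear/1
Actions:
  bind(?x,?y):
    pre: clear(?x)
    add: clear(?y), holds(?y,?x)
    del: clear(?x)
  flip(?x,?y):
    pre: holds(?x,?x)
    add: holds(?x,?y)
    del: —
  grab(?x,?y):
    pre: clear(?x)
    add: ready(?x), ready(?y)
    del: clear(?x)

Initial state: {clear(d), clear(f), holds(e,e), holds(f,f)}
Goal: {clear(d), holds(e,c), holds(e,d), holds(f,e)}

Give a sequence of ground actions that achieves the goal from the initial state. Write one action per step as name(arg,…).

1. flip(f,e)  →  {clear(d), clear(f), holds(e,e), holds(f,e), holds(f,f)}
2. flip(e,d)  →  {clear(d), clear(f), holds(e,d), holds(e,e), holds(f,e), holds(f,f)}
3. flip(e,c)  →  {clear(d), clear(f), holds(e,c), holds(e,d), holds(e,e), holds(f,e), holds(f,f)}

flip(f,e); flip(e,d); flip(e,c)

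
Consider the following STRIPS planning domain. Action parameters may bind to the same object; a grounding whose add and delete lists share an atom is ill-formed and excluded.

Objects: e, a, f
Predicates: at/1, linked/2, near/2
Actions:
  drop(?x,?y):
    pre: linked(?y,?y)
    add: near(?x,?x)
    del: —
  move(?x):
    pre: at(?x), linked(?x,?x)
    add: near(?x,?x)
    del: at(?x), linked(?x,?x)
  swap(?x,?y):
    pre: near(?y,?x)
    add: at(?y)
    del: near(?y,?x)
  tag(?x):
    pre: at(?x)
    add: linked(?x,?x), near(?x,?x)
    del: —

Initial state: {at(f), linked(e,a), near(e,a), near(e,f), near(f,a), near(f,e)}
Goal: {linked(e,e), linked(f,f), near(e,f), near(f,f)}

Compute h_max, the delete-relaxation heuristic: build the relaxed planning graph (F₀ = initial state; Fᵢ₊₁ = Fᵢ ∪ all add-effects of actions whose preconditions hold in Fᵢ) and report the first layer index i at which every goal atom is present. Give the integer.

F0 = init (6 atoms)
F1 = F0 ∪ {at(e), linked(f,f), near(f,f)}  (9 atoms)
F2 = F1 ∪ {linked(e,e), near(a,a), near(e,e)}  (12 atoms)
goal ⊆ F2  ⇒  h_max = 2

2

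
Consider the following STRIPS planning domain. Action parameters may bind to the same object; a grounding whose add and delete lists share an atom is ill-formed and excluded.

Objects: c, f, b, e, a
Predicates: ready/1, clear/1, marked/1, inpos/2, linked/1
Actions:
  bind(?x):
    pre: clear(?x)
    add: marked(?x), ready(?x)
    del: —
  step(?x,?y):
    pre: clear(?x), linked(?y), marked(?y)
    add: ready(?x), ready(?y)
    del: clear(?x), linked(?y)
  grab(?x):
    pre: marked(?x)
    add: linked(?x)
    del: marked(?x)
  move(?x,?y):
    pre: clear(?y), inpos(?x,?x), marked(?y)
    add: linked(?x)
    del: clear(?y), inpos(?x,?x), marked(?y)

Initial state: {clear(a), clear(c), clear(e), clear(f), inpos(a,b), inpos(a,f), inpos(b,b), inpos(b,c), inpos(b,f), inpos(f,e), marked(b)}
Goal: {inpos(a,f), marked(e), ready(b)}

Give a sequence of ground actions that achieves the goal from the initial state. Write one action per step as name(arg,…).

bind(c); bind(e); move(b,c); step(f,b)

1. bind(c)  →  {clear(a), clear(c), clear(e), clear(f), inpos(a,b), inpos(a,f), inpos(b,b), inpos(b,c), inpos(b,f), inpos(f,e), marked(b), marked(c), ready(c)}
2. bind(e)  →  {clear(a), clear(c), clear(e), clear(f), inpos(a,b), inpos(a,f), inpos(b,b), inpos(b,c), inpos(b,f), inpos(f,e), marked(b), marked(c), marked(e), ready(c), ready(e)}
3. move(b,c)  →  {clear(a), clear(e), clear(f), inpos(a,b), inpos(a,f), inpos(b,c), inpos(b,f), inpos(f,e), linked(b), marked(b), marked(e), ready(c), ready(e)}
4. step(f,b)  →  {clear(a), clear(e), inpos(a,b), inpos(a,f), inpos(b,c), inpos(b,f), inpos(f,e), marked(b), marked(e), ready(b), ready(c), ready(e), ready(f)}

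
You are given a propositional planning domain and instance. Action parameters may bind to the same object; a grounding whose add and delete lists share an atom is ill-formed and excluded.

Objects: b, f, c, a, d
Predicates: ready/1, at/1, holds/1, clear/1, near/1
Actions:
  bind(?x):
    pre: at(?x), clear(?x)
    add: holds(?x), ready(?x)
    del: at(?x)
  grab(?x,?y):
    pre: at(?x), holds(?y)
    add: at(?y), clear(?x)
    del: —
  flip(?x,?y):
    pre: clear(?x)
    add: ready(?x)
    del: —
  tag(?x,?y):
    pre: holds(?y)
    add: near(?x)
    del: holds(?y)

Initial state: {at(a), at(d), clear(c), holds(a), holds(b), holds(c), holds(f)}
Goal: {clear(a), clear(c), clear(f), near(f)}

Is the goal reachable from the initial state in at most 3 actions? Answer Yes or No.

1. grab(a,f)  →  {at(a), at(d), at(f), clear(a), clear(c), holds(a), holds(b), holds(c), holds(f)}
2. grab(f,b)  →  {at(a), at(b), at(d), at(f), clear(a), clear(c), clear(f), holds(a), holds(b), holds(c), holds(f)}
3. tag(f,b)  →  {at(a), at(b), at(d), at(f), clear(a), clear(c), clear(f), holds(a), holds(c), holds(f), near(f)}
optimal plan length = 3; 3 ≤ 3

Yes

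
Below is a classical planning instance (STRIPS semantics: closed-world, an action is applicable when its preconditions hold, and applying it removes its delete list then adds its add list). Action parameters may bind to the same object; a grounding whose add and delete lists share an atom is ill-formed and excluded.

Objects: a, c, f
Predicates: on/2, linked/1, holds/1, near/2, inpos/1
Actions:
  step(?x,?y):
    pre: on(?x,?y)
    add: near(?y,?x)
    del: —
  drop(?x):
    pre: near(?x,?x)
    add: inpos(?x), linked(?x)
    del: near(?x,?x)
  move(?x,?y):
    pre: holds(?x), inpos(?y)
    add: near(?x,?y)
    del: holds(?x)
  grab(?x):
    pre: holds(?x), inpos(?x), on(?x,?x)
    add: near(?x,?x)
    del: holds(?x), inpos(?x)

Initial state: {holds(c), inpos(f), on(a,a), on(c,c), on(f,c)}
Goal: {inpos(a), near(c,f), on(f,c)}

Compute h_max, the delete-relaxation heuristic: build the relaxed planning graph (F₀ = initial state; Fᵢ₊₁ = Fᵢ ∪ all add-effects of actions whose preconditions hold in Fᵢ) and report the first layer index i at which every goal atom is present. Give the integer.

2

F0 = init (5 atoms)
F1 = F0 ∪ {near(a,a), near(c,c), near(c,f)}  (8 atoms)
F2 = F1 ∪ {inpos(a), inpos(c), linked(a), linked(c)}  (12 atoms)
goal ⊆ F2  ⇒  h_max = 2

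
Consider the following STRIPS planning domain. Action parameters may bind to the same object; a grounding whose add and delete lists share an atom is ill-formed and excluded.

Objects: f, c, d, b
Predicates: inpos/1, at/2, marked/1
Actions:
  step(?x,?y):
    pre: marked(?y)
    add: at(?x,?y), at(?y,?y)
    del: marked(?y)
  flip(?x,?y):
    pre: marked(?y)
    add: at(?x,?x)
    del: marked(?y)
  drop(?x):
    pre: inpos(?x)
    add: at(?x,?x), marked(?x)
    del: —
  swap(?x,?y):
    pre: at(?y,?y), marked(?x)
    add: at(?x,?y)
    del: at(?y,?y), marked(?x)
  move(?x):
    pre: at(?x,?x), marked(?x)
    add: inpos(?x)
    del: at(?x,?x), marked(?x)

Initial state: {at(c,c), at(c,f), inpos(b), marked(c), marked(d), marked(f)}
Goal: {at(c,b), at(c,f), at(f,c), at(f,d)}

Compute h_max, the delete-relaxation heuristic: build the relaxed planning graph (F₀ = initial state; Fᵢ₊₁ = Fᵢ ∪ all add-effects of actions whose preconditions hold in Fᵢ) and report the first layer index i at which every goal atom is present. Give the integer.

2

F0 = init (6 atoms)
F1 = F0 ∪ {at(b,b), at(b,c), at(b,d), at(b,f), at(c,d), at(d,c), at(d,d), at(d,f), at(f,c), at(f,d), at(f,f), inpos(c), marked(b)}  (19 atoms)
F2 = F1 ∪ {at(c,b), at(d,b), at(f,b), inpos(d), inpos(f)}  (24 atoms)
goal ⊆ F2  ⇒  h_max = 2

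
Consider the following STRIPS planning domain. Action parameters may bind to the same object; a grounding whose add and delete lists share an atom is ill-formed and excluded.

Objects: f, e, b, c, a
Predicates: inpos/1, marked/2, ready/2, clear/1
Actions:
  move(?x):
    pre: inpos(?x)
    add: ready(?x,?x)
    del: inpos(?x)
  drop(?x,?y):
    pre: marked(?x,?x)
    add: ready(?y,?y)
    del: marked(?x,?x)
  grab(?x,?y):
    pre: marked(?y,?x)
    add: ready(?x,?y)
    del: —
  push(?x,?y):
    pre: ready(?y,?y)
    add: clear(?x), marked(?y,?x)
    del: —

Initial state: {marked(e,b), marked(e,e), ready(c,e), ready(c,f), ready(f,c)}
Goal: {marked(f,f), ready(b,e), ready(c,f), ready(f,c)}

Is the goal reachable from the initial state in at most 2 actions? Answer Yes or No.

No

1. drop(e,f)  →  {marked(e,b), ready(c,e), ready(c,f), ready(f,c), ready(f,f)}
2. grab(b,e)  →  {marked(e,b), ready(b,e), ready(c,e), ready(c,f), ready(f,c), ready(f,f)}
3. push(f,f)  →  {clear(f), marked(e,b), marked(f,f), ready(b,e), ready(c,e), ready(c,f), ready(f,c), ready(f,f)}
optimal plan length = 3; 3 > 2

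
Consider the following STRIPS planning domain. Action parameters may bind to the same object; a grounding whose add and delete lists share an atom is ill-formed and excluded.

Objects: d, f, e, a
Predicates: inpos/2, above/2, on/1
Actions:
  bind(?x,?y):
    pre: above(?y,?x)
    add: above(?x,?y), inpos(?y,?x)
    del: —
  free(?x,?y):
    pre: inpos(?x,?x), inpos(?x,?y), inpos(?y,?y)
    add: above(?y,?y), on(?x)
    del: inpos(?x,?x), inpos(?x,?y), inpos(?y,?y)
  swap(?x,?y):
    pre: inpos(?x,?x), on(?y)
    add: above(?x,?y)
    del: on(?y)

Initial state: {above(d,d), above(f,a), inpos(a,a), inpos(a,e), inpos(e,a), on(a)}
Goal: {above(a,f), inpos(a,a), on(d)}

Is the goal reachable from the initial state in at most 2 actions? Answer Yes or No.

1. bind(d,d)  →  {above(d,d), above(f,a), inpos(a,a), inpos(a,e), inpos(d,d), inpos(e,a), on(a)}
2. bind(a,f)  →  {above(a,f), above(d,d), above(f,a), inpos(a,a), inpos(a,e), inpos(d,d), inpos(e,a), inpos(f,a), on(a)}
3. free(d,d)  →  {above(a,f), above(d,d), above(f,a), inpos(a,a), inpos(a,e), inpos(e,a), inpos(f,a), on(a), on(d)}
optimal plan length = 3; 3 > 2

No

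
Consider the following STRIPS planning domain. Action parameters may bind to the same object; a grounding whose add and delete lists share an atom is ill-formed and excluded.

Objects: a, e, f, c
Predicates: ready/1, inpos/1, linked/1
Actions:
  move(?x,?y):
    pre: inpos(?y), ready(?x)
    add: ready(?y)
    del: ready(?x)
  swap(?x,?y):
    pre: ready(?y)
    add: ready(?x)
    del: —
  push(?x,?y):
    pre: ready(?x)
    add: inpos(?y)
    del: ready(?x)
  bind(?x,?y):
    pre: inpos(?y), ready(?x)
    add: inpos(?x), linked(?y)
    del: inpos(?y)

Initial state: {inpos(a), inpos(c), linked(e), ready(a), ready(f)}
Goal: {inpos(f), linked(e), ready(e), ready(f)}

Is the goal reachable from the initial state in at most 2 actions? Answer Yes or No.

1. swap(e,a)  →  {inpos(a), inpos(c), linked(e), ready(a), ready(e), ready(f)}
2. push(a,f)  →  {inpos(a), inpos(c), inpos(f), linked(e), ready(e), ready(f)}
optimal plan length = 2; 2 ≤ 2

Yes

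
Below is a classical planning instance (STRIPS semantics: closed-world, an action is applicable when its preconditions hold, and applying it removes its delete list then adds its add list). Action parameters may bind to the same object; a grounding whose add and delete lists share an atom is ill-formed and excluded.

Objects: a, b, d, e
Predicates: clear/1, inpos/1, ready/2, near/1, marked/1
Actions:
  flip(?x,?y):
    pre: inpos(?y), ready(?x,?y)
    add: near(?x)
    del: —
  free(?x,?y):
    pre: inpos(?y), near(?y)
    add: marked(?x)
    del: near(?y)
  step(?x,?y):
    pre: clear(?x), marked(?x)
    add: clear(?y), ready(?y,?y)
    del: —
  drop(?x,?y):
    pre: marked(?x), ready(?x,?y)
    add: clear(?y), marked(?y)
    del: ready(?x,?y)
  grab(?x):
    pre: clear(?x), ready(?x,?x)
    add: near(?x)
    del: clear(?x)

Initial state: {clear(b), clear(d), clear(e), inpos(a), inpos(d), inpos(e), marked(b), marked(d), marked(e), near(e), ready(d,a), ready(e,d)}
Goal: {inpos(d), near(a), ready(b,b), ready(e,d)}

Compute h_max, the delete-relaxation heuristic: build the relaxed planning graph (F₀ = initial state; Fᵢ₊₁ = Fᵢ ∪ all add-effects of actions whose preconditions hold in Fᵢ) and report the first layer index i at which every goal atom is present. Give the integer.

2

F0 = init (12 atoms)
F1 = F0 ∪ {clear(a), marked(a), near(d), ready(a,a), ready(b,b), ready(d,d), ready(e,e)}  (19 atoms)
F2 = F1 ∪ {near(a), near(b)}  (21 atoms)
goal ⊆ F2  ⇒  h_max = 2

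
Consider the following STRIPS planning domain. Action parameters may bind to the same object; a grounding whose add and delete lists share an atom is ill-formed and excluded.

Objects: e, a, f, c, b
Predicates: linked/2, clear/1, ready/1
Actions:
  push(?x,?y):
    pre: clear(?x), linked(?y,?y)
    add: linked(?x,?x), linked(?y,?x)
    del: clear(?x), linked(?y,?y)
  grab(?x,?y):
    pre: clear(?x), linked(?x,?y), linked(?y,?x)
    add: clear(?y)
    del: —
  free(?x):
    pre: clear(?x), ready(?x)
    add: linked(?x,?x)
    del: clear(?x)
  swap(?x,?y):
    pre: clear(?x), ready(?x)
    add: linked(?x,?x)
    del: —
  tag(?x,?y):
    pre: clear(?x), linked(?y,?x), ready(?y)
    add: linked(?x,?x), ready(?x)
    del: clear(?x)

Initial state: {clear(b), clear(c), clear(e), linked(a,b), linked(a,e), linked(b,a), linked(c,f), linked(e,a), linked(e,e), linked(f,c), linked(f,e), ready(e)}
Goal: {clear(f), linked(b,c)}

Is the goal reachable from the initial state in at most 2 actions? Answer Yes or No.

1. push(b,e)  →  {clear(c), clear(e), linked(a,b), linked(a,e), linked(b,a), linked(b,b), linked(c,f), linked(e,a), linked(e,b), linked(f,c), linked(f,e), ready(e)}
2. grab(c,f)  →  {clear(c), clear(e), clear(f), linked(a,b), linked(a,e), linked(b,a), linked(b,b), linked(c,f), linked(e,a), linked(e,b), linked(f,c), linked(f,e), ready(e)}
3. push(c,b)  →  {clear(e), clear(f), linked(a,b), linked(a,e), linked(b,a), linked(b,c), linked(c,c), linked(c,f), linked(e,a), linked(e,b), linked(f,c), linked(f,e), ready(e)}
optimal plan length = 3; 3 > 2

No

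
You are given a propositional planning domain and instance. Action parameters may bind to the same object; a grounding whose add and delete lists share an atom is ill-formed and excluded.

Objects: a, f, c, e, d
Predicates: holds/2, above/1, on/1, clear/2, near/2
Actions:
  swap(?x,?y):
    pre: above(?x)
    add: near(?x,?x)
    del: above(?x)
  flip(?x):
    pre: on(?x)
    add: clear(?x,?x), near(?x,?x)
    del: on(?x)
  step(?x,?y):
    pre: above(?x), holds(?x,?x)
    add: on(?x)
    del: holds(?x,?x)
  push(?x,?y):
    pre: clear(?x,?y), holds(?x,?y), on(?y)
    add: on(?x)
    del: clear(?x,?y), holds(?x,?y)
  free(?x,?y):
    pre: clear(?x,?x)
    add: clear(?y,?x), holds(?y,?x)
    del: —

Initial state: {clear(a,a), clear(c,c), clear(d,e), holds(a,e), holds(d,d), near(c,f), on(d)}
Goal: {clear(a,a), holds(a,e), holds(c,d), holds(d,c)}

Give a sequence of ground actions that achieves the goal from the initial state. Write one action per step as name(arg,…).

flip(d); free(c,d); free(d,c)

1. flip(d)  →  {clear(a,a), clear(c,c), clear(d,d), clear(d,e), holds(a,e), holds(d,d), near(c,f), near(d,d)}
2. free(c,d)  →  {clear(a,a), clear(c,c), clear(d,c), clear(d,d), clear(d,e), holds(a,e), holds(d,c), holds(d,d), near(c,f), near(d,d)}
3. free(d,c)  →  {clear(a,a), clear(c,c), clear(c,d), clear(d,c), clear(d,d), clear(d,e), holds(a,e), holds(c,d), holds(d,c), holds(d,d), near(c,f), near(d,d)}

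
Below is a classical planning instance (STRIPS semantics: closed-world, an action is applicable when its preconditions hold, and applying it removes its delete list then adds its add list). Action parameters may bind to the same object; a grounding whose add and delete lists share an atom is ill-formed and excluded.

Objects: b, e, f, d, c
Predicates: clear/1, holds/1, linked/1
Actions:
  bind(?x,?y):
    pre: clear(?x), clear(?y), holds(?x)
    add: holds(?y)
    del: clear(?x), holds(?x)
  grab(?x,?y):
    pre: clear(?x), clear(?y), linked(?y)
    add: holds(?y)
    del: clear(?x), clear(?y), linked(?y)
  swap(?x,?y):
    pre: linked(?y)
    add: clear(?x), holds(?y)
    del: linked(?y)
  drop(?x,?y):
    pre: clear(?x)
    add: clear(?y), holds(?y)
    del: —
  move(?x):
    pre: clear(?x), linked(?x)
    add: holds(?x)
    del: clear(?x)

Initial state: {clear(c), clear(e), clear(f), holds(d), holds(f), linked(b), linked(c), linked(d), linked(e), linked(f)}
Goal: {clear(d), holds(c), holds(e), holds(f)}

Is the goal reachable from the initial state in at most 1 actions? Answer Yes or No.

1. grab(e,e)  →  {clear(c), clear(f), holds(d), holds(e), holds(f), linked(b), linked(c), linked(d), linked(f)}
2. swap(d,c)  →  {clear(c), clear(d), clear(f), holds(c), holds(d), holds(e), holds(f), linked(b), linked(d), linked(f)}
optimal plan length = 2; 2 > 1

No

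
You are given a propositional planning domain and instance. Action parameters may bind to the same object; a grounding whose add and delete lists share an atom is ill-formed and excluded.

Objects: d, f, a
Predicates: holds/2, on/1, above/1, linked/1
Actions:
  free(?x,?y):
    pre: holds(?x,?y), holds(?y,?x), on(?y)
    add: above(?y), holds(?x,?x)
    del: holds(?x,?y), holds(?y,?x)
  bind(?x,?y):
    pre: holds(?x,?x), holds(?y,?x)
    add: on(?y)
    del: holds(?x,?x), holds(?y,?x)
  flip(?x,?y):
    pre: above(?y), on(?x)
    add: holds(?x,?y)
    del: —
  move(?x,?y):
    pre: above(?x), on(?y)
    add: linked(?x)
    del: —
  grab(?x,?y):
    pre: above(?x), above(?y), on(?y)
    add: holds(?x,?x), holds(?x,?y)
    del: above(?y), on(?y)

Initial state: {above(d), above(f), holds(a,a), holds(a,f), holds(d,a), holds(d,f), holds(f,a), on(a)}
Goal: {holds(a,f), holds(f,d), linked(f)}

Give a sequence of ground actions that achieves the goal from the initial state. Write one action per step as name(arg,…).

bind(a,d); move(f,d); grab(f,d)

1. bind(a,d)  →  {above(d), above(f), holds(a,f), holds(d,f), holds(f,a), on(a), on(d)}
2. move(f,d)  →  {above(d), above(f), holds(a,f), holds(d,f), holds(f,a), linked(f), on(a), on(d)}
3. grab(f,d)  →  {above(f), holds(a,f), holds(d,f), holds(f,a), holds(f,d), holds(f,f), linked(f), on(a)}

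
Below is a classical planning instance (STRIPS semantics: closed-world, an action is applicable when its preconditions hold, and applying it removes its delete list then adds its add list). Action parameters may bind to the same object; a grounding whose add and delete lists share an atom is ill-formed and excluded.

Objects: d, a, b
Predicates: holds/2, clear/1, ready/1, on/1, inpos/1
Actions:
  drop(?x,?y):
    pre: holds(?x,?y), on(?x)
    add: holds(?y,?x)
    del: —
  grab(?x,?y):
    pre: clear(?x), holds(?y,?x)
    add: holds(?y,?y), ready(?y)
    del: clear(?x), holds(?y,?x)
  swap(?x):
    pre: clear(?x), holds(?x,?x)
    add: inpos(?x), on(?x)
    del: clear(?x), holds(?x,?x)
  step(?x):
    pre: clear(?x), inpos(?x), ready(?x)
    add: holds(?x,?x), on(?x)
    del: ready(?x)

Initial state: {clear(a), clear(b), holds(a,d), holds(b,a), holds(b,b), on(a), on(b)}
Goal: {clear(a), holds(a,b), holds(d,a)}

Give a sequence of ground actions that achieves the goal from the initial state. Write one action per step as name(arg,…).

drop(a,d); drop(b,a)

1. drop(a,d)  →  {clear(a), clear(b), holds(a,d), holds(b,a), holds(b,b), holds(d,a), on(a), on(b)}
2. drop(b,a)  →  {clear(a), clear(b), holds(a,b), holds(a,d), holds(b,a), holds(b,b), holds(d,a), on(a), on(b)}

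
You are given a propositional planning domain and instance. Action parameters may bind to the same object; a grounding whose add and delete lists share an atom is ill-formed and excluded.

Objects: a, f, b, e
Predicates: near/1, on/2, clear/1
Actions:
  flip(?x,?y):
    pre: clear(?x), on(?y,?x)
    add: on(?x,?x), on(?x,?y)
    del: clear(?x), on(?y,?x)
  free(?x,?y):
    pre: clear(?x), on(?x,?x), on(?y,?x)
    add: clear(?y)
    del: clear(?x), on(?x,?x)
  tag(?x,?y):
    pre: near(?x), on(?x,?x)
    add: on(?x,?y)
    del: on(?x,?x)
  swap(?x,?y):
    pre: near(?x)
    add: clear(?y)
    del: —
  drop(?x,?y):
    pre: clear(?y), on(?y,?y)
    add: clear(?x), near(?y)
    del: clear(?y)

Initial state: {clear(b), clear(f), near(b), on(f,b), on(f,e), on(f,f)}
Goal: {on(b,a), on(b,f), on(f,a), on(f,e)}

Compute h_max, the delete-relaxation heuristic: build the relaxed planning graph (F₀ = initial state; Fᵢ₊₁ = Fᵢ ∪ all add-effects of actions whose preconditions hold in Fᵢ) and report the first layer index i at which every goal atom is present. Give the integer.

2

F0 = init (6 atoms)
F1 = F0 ∪ {clear(a), clear(e), near(f), on(b,b), on(b,f)}  (11 atoms)
F2 = F1 ∪ {on(b,a), on(b,e), on(e,e), on(e,f), on(f,a)}  (16 atoms)
goal ⊆ F2  ⇒  h_max = 2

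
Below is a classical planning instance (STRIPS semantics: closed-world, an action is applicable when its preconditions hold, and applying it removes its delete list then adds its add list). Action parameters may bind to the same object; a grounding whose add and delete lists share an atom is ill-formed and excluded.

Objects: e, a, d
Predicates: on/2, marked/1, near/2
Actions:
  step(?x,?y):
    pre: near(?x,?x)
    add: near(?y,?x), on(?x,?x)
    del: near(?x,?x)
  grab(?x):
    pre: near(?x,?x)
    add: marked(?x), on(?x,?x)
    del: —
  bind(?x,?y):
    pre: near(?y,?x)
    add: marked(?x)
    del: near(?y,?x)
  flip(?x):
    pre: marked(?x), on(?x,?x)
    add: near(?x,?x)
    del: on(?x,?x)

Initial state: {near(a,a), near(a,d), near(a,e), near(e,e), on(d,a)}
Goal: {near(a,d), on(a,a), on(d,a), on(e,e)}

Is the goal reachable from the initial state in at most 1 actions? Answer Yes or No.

No

1. step(e,a)  →  {near(a,a), near(a,d), near(a,e), on(d,a), on(e,e)}
2. step(a,e)  →  {near(a,d), near(a,e), near(e,a), on(a,a), on(d,a), on(e,e)}
optimal plan length = 2; 2 > 1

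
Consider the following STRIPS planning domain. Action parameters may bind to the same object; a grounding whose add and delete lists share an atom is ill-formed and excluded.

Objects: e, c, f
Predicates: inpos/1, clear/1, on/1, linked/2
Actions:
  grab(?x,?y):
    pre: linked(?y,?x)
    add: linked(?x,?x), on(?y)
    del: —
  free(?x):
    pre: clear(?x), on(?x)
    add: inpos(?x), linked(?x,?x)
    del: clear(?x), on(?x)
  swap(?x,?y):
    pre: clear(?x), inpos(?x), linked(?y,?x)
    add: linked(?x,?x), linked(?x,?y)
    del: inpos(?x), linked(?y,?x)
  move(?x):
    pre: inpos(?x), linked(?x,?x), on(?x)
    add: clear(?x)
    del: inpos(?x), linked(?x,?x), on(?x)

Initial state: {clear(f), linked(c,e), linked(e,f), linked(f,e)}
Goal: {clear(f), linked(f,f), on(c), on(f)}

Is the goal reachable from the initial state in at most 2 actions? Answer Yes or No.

1. grab(e,c)  →  {clear(f), linked(c,e), linked(e,e), linked(e,f), linked(f,e), on(c)}
2. grab(e,f)  →  {clear(f), linked(c,e), linked(e,e), linked(e,f), linked(f,e), on(c), on(f)}
3. grab(f,e)  →  {clear(f), linked(c,e), linked(e,e), linked(e,f), linked(f,e), linked(f,f), on(c), on(e), on(f)}
optimal plan length = 3; 3 > 2

No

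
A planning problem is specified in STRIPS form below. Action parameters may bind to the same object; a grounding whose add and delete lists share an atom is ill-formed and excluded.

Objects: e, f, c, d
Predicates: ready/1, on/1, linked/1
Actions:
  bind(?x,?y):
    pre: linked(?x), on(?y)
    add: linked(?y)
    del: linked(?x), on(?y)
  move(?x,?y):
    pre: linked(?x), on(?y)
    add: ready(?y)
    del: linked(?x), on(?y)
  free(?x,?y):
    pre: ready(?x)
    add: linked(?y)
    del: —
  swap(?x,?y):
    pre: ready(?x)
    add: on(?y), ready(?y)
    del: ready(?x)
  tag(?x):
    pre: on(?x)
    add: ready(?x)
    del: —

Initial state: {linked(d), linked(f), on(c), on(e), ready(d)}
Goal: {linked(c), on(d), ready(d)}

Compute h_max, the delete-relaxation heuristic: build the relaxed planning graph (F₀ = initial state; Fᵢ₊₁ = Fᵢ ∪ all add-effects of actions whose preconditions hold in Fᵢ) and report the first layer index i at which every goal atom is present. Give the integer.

2

F0 = init (5 atoms)
F1 = F0 ∪ {linked(c), linked(e), on(f), ready(c), ready(e), ready(f)}  (11 atoms)
F2 = F1 ∪ {on(d)}  (12 atoms)
goal ⊆ F2  ⇒  h_max = 2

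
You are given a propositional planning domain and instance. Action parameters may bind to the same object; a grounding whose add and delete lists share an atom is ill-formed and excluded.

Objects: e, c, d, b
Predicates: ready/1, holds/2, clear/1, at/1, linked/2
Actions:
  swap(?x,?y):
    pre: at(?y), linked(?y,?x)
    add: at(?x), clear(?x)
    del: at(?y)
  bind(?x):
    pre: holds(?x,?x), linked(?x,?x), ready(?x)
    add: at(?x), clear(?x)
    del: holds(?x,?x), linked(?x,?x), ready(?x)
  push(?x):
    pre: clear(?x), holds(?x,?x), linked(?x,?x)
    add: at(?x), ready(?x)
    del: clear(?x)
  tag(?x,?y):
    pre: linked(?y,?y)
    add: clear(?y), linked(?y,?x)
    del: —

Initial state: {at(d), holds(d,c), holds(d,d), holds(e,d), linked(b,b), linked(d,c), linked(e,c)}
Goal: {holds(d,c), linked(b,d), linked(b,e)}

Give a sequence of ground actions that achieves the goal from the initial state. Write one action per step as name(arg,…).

1. tag(e,b)  →  {at(d), clear(b), holds(d,c), holds(d,d), holds(e,d), linked(b,b), linked(b,e), linked(d,c), linked(e,c)}
2. tag(d,b)  →  {at(d), clear(b), holds(d,c), holds(d,d), holds(e,d), linked(b,b), linked(b,d), linked(b,e), linked(d,c), linked(e,c)}

tag(e,b); tag(d,b)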